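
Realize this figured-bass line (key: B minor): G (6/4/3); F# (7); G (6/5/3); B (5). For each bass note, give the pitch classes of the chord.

G, B, C#, E | F#, A, C#, E | G, B, D, E | B, D, F#

G (6/4/3): G, B, C#, E.
F# (7/5/3): F#, A, C#, E.
G (6/5/3): G, B, D, E.
B (5/3): B, D, F#.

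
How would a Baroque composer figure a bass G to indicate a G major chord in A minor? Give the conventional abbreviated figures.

G is the root of G major, so the chord is in root position.
A triad in root position is figured 5/3, conventionally abbreviated (no figures — root-position triad).

no figures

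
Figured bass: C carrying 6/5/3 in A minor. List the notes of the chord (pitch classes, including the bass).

C, E, G, A

A third above C in this key is E.
A fifth above C in this key is G.
A sixth above C in this key is A.
Together with the bass C, this spells A minor seventh in first inversion.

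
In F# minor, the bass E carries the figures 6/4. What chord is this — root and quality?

The figures 6/4 indicate a triad in second inversion.
In second inversion the root lies a fourth above the bass: a fourth above E in F# minor is A.
The chord tones are E, A, C#, giving A major.

A major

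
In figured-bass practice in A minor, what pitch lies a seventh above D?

C

Counting 6 letter steps above D lands on C; in A minor, that letter is C.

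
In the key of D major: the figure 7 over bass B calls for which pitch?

Counting 6 letter steps above B lands on A; in D major, that letter is A.

A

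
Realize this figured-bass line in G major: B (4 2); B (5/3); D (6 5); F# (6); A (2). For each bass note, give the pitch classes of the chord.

B, C, E, G | B, D, F# | D, F#, A, B | F#, A, D | A, B, D, F#

B (6/4/2): B, C, E, G.
B (5/3): B, D, F#.
D (6/5/3): D, F#, A, B.
F# (6/3): F#, A, D.
A (6/4/2): A, B, D, F#.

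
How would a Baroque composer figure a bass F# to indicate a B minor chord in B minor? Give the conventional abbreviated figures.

6/4

F# is the fifth of B minor, so the chord is in second inversion.
A triad in second inversion is figured 6/4, conventionally abbreviated 6/4.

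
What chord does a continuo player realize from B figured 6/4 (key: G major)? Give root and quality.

E minor

The figures 6/4 indicate a triad in second inversion.
In second inversion the root lies a fourth above the bass: a fourth above B in G major is E.
The chord tones are B, E, G, giving E minor.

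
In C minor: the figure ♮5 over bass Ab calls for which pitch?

E

Counting 4 letter steps above Ab lands on E; in C minor, that letter is Eb.
The ♮5 figure makes it natural, giving E.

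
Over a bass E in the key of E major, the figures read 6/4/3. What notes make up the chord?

E, G#, A, C#

A third above E in this key is G#.
A fourth above E in this key is A.
A sixth above E in this key is C#.
Together with the bass E, this spells A major seventh in second inversion.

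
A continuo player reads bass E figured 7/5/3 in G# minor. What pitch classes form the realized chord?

E, G#, B, D#

A third above E in this key is G#.
A fifth above E in this key is B.
A seventh above E in this key is D#.
Together with the bass E, this spells E major seventh in root position.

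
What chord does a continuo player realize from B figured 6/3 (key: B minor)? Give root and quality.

The figures 6/3 indicate a triad in first inversion.
In first inversion the root lies a sixth above the bass: a sixth above B in B minor is G.
The chord tones are B, D, G, giving G major.

G major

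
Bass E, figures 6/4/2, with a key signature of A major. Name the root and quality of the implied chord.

The figures 6/4/2 indicate a seventh chord in third inversion.
In third inversion the root lies a second above the bass: a second above E in A major is F#.
The chord tones are E, F#, A, C#, giving F# minor seventh.

F# minor seventh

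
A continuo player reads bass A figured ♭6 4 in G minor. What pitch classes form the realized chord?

A, D, Fb

A fourth above A in this key is D.
A sixth above A in this key is F, lowered to Fb by the flat.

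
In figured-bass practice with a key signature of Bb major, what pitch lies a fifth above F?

C

Counting 4 letter steps above F lands on C; in Bb major, that letter is C.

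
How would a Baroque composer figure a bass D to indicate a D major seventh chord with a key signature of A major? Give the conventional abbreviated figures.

7

D is the root of D major seventh, so the chord is in root position.
A seventh chord in root position is figured 7/5/3, conventionally abbreviated 7.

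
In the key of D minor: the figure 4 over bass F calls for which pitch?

Counting 3 letter steps above F lands on B; in D minor, that letter is Bb.

Bb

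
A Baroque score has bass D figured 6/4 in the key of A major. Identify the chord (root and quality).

G# diminished

The figures 6/4 indicate a triad in second inversion.
In second inversion the root lies a fourth above the bass: a fourth above D in A major is G#.
The chord tones are D, G#, B, giving G# diminished.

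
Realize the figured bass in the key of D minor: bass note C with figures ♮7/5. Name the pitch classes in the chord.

C, E, G, B

The written figures ♮7/5 are shorthand for 7/5/3: the 3 is implied.
A third above C in this key is E.
A fifth above C in this key is G.
A seventh above C in this key is Bb, made natural (B) by the ♮ figure.
Together with the bass C, this spells C major seventh in root position.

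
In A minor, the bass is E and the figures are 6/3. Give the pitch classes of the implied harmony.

A third above E in this key is G.
A sixth above E in this key is C.
Together with the bass E, this spells C major in first inversion.

E, G, C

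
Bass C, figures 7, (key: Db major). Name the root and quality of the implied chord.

C half-diminished seventh

The figures 7 indicate a seventh chord in root position.
In root position the bass is the root, so the root is C.
The chord tones are C, Eb, Gb, Bb, giving C half-diminished seventh.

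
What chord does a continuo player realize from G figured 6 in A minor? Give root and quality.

The figures 6 indicate a triad in first inversion.
In first inversion the root lies a sixth above the bass: a sixth above G in A minor is E.
The chord tones are G, B, E, giving E minor.

E minor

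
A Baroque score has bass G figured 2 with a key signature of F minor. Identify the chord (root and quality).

Ab major seventh

The figures 2 indicate a seventh chord in third inversion.
In third inversion the root lies a second above the bass: a second above G in F minor is Ab.
The chord tones are G, Ab, C, Eb, giving Ab major seventh.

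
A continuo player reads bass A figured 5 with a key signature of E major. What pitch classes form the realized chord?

A, C#, E

The written figures 5 are shorthand for 5/3: the 3 is implied.
A third above A in this key is C#.
A fifth above A in this key is E.
Together with the bass A, this spells A major in root position.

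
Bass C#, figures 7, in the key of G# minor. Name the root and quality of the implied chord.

The figures 7 indicate a seventh chord in root position.
In root position the bass is the root, so the root is C#.
The chord tones are C#, E, G#, B, giving C# minor seventh.

C# minor seventh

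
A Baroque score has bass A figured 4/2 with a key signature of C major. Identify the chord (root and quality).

B half-diminished seventh

The figures 4/2 indicate a seventh chord in third inversion.
In third inversion the root lies a second above the bass: a second above A in C major is B.
The chord tones are A, B, D, F, giving B half-diminished seventh.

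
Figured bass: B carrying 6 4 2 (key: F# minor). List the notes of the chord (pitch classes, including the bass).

B, C#, E, G#

A second above B in this key is C#.
A fourth above B in this key is E.
A sixth above B in this key is G#.
Together with the bass B, this spells C# minor seventh in third inversion.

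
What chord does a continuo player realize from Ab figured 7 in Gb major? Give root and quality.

Ab minor seventh

The figures 7 indicate a seventh chord in root position.
In root position the bass is the root, so the root is Ab.
The chord tones are Ab, Cb, Eb, Gb, giving Ab minor seventh.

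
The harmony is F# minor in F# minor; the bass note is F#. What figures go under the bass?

no figures

F# is the root of F# minor, so the chord is in root position.
A triad in root position is figured 5/3, conventionally abbreviated (no figures — root-position triad).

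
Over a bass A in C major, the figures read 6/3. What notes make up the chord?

A, C, F

A third above A in this key is C.
A sixth above A in this key is F.
Together with the bass A, this spells F major in first inversion.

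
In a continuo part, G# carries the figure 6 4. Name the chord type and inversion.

triad, second inversion

Intervals of 6/4 above the bass form a triad; the bass is the fifth, so this is second inversion.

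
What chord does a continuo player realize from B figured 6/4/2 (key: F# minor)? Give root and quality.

C# minor seventh

The figures 6/4/2 indicate a seventh chord in third inversion.
In third inversion the root lies a second above the bass: a second above B in F# minor is C#.
The chord tones are B, C#, E, G#, giving C# minor seventh.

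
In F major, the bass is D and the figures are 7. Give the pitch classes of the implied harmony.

D, F, A, C

The written figures 7 are shorthand for 7/5/3: the 5/3 are implied.
A third above D in this key is F.
A fifth above D in this key is A.
A seventh above D in this key is C.
Together with the bass D, this spells D minor seventh in root position.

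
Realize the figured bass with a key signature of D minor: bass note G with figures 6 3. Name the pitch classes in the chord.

A third above G in this key is Bb.
A sixth above G in this key is E.
Together with the bass G, this spells E diminished in first inversion.

G, Bb, E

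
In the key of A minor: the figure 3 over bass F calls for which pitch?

A

Counting 2 letter steps above F lands on A; in A minor, that letter is A.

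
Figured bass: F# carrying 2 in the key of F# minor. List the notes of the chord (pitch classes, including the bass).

The written figures 2 are shorthand for 6/4/2: the 6/4 are implied.
A second above F# in this key is G#.
A fourth above F# in this key is B.
A sixth above F# in this key is D.
Together with the bass F#, this spells G# half-diminished seventh in third inversion.

F#, G#, B, D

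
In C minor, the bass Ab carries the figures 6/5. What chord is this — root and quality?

The figures 6/5 indicate a seventh chord in first inversion.
In first inversion the root lies a sixth above the bass: a sixth above Ab in C minor is F.
The chord tones are Ab, C, Eb, F, giving F minor seventh.

F minor seventh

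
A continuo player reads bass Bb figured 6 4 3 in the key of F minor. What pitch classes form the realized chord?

A third above Bb in this key is Db.
A fourth above Bb in this key is Eb.
A sixth above Bb in this key is G.
Together with the bass Bb, this spells Eb dominant seventh in second inversion.

Bb, Db, Eb, G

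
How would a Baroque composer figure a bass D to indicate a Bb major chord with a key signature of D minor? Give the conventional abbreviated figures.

6

D is the third of Bb major, so the chord is in first inversion.
A triad in first inversion is figured 6/3, conventionally abbreviated 6.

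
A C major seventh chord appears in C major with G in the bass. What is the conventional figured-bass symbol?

4/3

G is the fifth of C major seventh, so the chord is in second inversion.
A seventh chord in second inversion is figured 6/4/3, conventionally abbreviated 4/3.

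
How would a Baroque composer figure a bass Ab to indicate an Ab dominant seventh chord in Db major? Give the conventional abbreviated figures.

7

Ab is the root of Ab dominant seventh, so the chord is in root position.
A seventh chord in root position is figured 7/5/3, conventionally abbreviated 7.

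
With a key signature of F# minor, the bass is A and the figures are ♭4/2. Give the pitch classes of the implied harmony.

The written figures ♭4/2 are shorthand for 6/4/2: the 6 is implied.
A second above A in this key is B.
A fourth above A in this key is D, lowered to Db by the flat.
A sixth above A in this key is F#.

A, B, Db, F#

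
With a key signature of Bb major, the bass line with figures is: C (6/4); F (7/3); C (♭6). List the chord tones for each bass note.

C, F, A | F, A, C, Eb | C, Eb, Ab

C (6/4): C, F, A.
F (7/5/3): F, A, C, Eb.
C (b6/3): C, Eb, Ab.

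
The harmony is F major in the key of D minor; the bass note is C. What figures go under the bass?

C is the fifth of F major, so the chord is in second inversion.
A triad in second inversion is figured 6/4, conventionally abbreviated 6/4.

6/4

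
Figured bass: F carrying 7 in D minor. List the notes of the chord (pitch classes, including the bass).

F, A, C, E

The written figures 7 are shorthand for 7/5/3: the 5/3 are implied.
A third above F in this key is A.
A fifth above F in this key is C.
A seventh above F in this key is E.
Together with the bass F, this spells F major seventh in root position.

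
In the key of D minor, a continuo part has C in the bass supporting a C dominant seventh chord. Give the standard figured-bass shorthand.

7

C is the root of C dominant seventh, so the chord is in root position.
A seventh chord in root position is figured 7/5/3, conventionally abbreviated 7.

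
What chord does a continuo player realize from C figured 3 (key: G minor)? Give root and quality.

The figures 3 indicate a triad in root position.
In root position the bass is the root, so the root is C.
The chord tones are C, Eb, G, giving C minor.

C minor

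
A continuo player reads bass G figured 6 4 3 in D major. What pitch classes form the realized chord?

G, B, C#, E

A third above G in this key is B.
A fourth above G in this key is C#.
A sixth above G in this key is E.
Together with the bass G, this spells C# half-diminished seventh in second inversion.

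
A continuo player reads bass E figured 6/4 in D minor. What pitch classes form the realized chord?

A fourth above E in this key is A.
A sixth above E in this key is C.
Together with the bass E, this spells A minor in second inversion.

E, A, C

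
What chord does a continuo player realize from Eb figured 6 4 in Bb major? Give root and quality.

A diminished

The figures 6 4 indicate a triad in second inversion.
In second inversion the root lies a fourth above the bass: a fourth above Eb in Bb major is A.
The chord tones are Eb, A, C, giving A diminished.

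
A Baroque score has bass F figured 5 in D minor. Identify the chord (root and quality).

F major

The figures 5 indicate a triad in root position.
In root position the bass is the root, so the root is F.
The chord tones are F, A, C, giving F major.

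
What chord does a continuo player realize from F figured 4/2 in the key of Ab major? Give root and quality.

The figures 4/2 indicate a seventh chord in third inversion.
In third inversion the root lies a second above the bass: a second above F in Ab major is G.
The chord tones are F, G, Bb, Db, giving G half-diminished seventh.

G half-diminished seventh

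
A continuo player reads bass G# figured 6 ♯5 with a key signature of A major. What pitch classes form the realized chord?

The written figures 6 ♯5 are shorthand for 6/5/3: the 3 is implied.
A third above G# in this key is B.
A fifth above G# in this key is D, raised to D# by the sharp.
A sixth above G# in this key is E.
Together with the bass G#, this spells E major seventh in first inversion.

G#, B, D#, E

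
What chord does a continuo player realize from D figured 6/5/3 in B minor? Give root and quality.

The figures 6/5/3 indicate a seventh chord in first inversion.
In first inversion the root lies a sixth above the bass: a sixth above D in B minor is B.
The chord tones are D, F#, A, B, giving B minor seventh.

B minor seventh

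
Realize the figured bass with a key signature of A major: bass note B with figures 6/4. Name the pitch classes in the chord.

B, E, G#

A fourth above B in this key is E.
A sixth above B in this key is G#.
Together with the bass B, this spells E major in second inversion.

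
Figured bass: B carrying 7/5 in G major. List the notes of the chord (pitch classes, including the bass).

B, D, F#, A

The written figures 7/5 are shorthand for 7/5/3: the 3 is implied.
A third above B in this key is D.
A fifth above B in this key is F#.
A seventh above B in this key is A.
Together with the bass B, this spells B minor seventh in root position.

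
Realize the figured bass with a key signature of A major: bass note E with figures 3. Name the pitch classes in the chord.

E, G#, B

The written figures 3 are shorthand for 5/3: the 5 is implied.
A third above E in this key is G#.
A fifth above E in this key is B.
Together with the bass E, this spells E major in root position.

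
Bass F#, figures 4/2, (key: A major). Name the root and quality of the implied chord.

The figures 4/2 indicate a seventh chord in third inversion.
In third inversion the root lies a second above the bass: a second above F# in A major is G#.
The chord tones are F#, G#, B, D, giving G# half-diminished seventh.

G# half-diminished seventh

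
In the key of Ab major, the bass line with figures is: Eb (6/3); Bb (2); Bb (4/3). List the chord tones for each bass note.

Eb (6/3): Eb, G, C.
Bb (6/4/2): Bb, C, Eb, G.
Bb (6/4/3): Bb, Db, Eb, G.

Eb, G, C | Bb, C, Eb, G | Bb, Db, Eb, G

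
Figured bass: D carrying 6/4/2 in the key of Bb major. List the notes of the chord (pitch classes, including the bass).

A second above D in this key is Eb.
A fourth above D in this key is G.
A sixth above D in this key is Bb.
Together with the bass D, this spells Eb major seventh in third inversion.

D, Eb, G, Bb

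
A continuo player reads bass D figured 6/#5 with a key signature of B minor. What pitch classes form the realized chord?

D, F#, A#, B

The written figures 6/#5 are shorthand for 6/5/3: the 3 is implied.
A third above D in this key is F#.
A fifth above D in this key is A, raised to A# by the sharp.
A sixth above D in this key is B.
Together with the bass D, this spells B minor-major seventh in first inversion.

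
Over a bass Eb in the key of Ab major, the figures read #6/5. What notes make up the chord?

Eb, G, Bb, C#

The written figures #6/5 are shorthand for 6/5/3: the 3 is implied.
A third above Eb in this key is G.
A fifth above Eb in this key is Bb.
A sixth above Eb in this key is C, raised to C# by the sharp.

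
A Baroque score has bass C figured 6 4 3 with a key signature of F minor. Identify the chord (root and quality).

F minor seventh

The figures 6 4 3 indicate a seventh chord in second inversion.
In second inversion the root lies a fourth above the bass: a fourth above C in F minor is F.
The chord tones are C, Eb, F, Ab, giving F minor seventh.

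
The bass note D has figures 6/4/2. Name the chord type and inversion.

Intervals of 6/4/2 above the bass form a seventh chord; the bass is the seventh, so this is third inversion.

seventh chord, third inversion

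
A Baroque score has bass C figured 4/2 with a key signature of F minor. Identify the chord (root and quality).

The figures 4/2 indicate a seventh chord in third inversion.
In third inversion the root lies a second above the bass: a second above C in F minor is Db.
The chord tones are C, Db, F, Ab, giving Db major seventh.

Db major seventh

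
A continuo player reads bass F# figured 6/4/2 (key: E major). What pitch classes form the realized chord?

A second above F# in this key is G#.
A fourth above F# in this key is B.
A sixth above F# in this key is D#.
Together with the bass F#, this spells G# minor seventh in third inversion.

F#, G#, B, D#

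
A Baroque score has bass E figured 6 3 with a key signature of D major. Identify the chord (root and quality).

The figures 6 3 indicate a triad in first inversion.
In first inversion the root lies a sixth above the bass: a sixth above E in D major is C#.
The chord tones are E, G, C#, giving C# diminished.

C# diminished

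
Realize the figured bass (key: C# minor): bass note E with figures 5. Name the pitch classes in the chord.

The written figures 5 are shorthand for 5/3: the 3 is implied.
A third above E in this key is G#.
A fifth above E in this key is B.
Together with the bass E, this spells E major in root position.

E, G#, B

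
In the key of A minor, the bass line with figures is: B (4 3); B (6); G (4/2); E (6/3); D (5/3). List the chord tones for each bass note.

B (6/4/3): B, D, E, G.
B (6/3): B, D, G.
G (6/4/2): G, A, C, E.
E (6/3): E, G, C.
D (5/3): D, F, A.

B, D, E, G | B, D, G | G, A, C, E | E, G, C | D, F, A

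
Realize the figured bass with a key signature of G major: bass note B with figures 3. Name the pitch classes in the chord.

B, D, F#

The written figures 3 are shorthand for 5/3: the 5 is implied.
A third above B in this key is D.
A fifth above B in this key is F#.
Together with the bass B, this spells B minor in root position.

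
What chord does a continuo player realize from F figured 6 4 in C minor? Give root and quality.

Bb major

The figures 6 4 indicate a triad in second inversion.
In second inversion the root lies a fourth above the bass: a fourth above F in C minor is Bb.
The chord tones are F, Bb, D, giving Bb major.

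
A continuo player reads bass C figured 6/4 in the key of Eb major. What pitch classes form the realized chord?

A fourth above C in this key is F.
A sixth above C in this key is Ab.
Together with the bass C, this spells F minor in second inversion.

C, F, Ab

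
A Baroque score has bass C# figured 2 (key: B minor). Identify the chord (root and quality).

The figures 2 indicate a seventh chord in third inversion.
In third inversion the root lies a second above the bass: a second above C# in B minor is D.
The chord tones are C#, D, F#, A, giving D major seventh.

D major seventh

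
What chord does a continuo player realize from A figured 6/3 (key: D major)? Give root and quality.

The figures 6/3 indicate a triad in first inversion.
In first inversion the root lies a sixth above the bass: a sixth above A in D major is F#.
The chord tones are A, C#, F#, giving F# minor.

F# minor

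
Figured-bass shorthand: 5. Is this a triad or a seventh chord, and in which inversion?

5 is shorthand for 5/3.
Intervals of 5/3 above the bass form a triad; the bass is the root, so this is root position.

triad, root position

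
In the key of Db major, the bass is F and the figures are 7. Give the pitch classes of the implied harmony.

The written figures 7 are shorthand for 7/5/3: the 5/3 are implied.
A third above F in this key is Ab.
A fifth above F in this key is C.
A seventh above F in this key is Eb.
Together with the bass F, this spells F minor seventh in root position.

F, Ab, C, Eb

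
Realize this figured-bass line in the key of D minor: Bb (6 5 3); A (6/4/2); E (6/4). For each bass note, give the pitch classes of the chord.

Bb, D, F, G | A, Bb, D, F | E, A, C

Bb (6/5/3): Bb, D, F, G.
A (6/4/2): A, Bb, D, F.
E (6/4): E, A, C.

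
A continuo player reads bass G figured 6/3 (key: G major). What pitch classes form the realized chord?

G, B, E

A third above G in this key is B.
A sixth above G in this key is E.
Together with the bass G, this spells E minor in first inversion.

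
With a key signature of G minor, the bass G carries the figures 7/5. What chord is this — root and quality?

G minor seventh

The figures 7/5 indicate a seventh chord in root position.
In root position the bass is the root, so the root is G.
The chord tones are G, Bb, D, F, giving G minor seventh.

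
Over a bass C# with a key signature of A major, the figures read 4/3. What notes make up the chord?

C#, E, F#, A

The written figures 4/3 are shorthand for 6/4/3: the 6 is implied.
A third above C# in this key is E.
A fourth above C# in this key is F#.
A sixth above C# in this key is A.
Together with the bass C#, this spells F# minor seventh in second inversion.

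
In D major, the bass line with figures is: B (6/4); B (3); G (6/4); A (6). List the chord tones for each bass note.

B (6/4): B, E, G.
B (5/3): B, D, F#.
G (6/4): G, C#, E.
A (6/3): A, C#, F#.

B, E, G | B, D, F# | G, C#, E | A, C#, F#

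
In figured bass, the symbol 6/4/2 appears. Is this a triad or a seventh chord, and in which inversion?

seventh chord, third inversion

Intervals of 6/4/2 above the bass form a seventh chord; the bass is the seventh, so this is third inversion.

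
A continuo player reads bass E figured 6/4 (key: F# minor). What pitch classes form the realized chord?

E, A, C#

A fourth above E in this key is A.
A sixth above E in this key is C#.
Together with the bass E, this spells A major in second inversion.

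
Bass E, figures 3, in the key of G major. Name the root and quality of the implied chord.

E minor

The figures 3 indicate a triad in root position.
In root position the bass is the root, so the root is E.
The chord tones are E, G, B, giving E minor.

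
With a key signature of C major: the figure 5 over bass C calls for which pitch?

G

Counting 4 letter steps above C lands on G; in C major, that letter is G.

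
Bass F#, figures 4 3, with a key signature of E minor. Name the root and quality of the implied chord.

The figures 4 3 indicate a seventh chord in second inversion.
In second inversion the root lies a fourth above the bass: a fourth above F# in E minor is B.
The chord tones are F#, A, B, D, giving B minor seventh.

B minor seventh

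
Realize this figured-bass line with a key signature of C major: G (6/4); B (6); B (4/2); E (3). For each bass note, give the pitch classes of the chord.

G (6/4): G, C, E.
B (6/3): B, D, G.
B (6/4/2): B, C, E, G.
E (5/3): E, G, B.

G, C, E | B, D, G | B, C, E, G | E, G, B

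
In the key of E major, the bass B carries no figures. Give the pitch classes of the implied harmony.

An unfigured bass implies 5/3.
A third above B in this key is D#.
A fifth above B in this key is F#.
Together with the bass B, this spells B major in root position.

B, D#, F#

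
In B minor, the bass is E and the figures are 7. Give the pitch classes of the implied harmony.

E, G, B, D

The written figures 7 are shorthand for 7/5/3: the 5/3 are implied.
A third above E in this key is G.
A fifth above E in this key is B.
A seventh above E in this key is D.
Together with the bass E, this spells E minor seventh in root position.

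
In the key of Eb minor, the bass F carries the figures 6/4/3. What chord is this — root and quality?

Bb minor seventh

The figures 6/4/3 indicate a seventh chord in second inversion.
In second inversion the root lies a fourth above the bass: a fourth above F in Eb minor is Bb.
The chord tones are F, Ab, Bb, Db, giving Bb minor seventh.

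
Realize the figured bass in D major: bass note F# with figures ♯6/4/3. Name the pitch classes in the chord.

F#, A, B, D#

A third above F# in this key is A.
A fourth above F# in this key is B.
A sixth above F# in this key is D, raised to D# by the sharp.
Together with the bass F#, this spells B dominant seventh in second inversion.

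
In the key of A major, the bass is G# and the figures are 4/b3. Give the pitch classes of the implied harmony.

G#, Bb, C#, E

The written figures 4/b3 are shorthand for 6/4/3: the 6 is implied.
A third above G# in this key is B, lowered to Bb by the flat.
A fourth above G# in this key is C#.
A sixth above G# in this key is E.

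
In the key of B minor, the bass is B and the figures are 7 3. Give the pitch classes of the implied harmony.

The written figures 7 3 are shorthand for 7/5/3: the 5 is implied.
A third above B in this key is D.
A fifth above B in this key is F#.
A seventh above B in this key is A.
Together with the bass B, this spells B minor seventh in root position.

B, D, F#, A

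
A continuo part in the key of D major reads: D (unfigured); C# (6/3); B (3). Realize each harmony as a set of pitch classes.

D (5/3): D, F#, A.
C# (6/3): C#, E, A.
B (5/3): B, D, F#.

D, F#, A | C#, E, A | B, D, F#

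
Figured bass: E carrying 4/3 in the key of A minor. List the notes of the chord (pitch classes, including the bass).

The written figures 4/3 are shorthand for 6/4/3: the 6 is implied.
A third above E in this key is G.
A fourth above E in this key is A.
A sixth above E in this key is C.
Together with the bass E, this spells A minor seventh in second inversion.

E, G, A, C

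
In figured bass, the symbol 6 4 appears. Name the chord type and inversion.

triad, second inversion

Intervals of 6/4 above the bass form a triad; the bass is the fifth, so this is second inversion.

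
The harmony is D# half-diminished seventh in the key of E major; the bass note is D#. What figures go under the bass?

D# is the root of D# half-diminished seventh, so the chord is in root position.
A seventh chord in root position is figured 7/5/3, conventionally abbreviated 7.

7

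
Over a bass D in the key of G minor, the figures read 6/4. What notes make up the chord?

A fourth above D in this key is G.
A sixth above D in this key is Bb.
Together with the bass D, this spells G minor in second inversion.

D, G, Bb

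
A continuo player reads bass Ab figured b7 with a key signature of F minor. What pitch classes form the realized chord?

Ab, C, Eb, Gb

The written figures b7 are shorthand for 7/5/3: the 5/3 are implied.
A third above Ab in this key is C.
A fifth above Ab in this key is Eb.
A seventh above Ab in this key is G, lowered to Gb by the flat.
Together with the bass Ab, this spells Ab dominant seventh in root position.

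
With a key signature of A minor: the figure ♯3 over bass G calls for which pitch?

B#

Counting 2 letter steps above G lands on B; in A minor, that letter is B.
The #3 figure raises it a semitone, giving B#.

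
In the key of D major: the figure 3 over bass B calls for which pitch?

Counting 2 letter steps above B lands on D; in D major, that letter is D.

D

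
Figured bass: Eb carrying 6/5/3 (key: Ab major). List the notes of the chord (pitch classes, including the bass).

A third above Eb in this key is G.
A fifth above Eb in this key is Bb.
A sixth above Eb in this key is C.
Together with the bass Eb, this spells C minor seventh in first inversion.

Eb, G, Bb, C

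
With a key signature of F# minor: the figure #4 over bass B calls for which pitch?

Counting 3 letter steps above B lands on E; in F# minor, that letter is E.
The #4 figure raises it a semitone, giving E#.

E#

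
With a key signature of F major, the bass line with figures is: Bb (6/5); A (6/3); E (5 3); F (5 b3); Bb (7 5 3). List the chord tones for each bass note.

Bb, D, F, G | A, C, F | E, G, Bb | F, Ab, C | Bb, D, F, A

Bb (6/5/3): Bb, D, F, G.
A (6/3): A, C, F.
E (5/3): E, G, Bb.
F (5/b3): F, Ab, C.
Bb (7/5/3): Bb, D, F, A.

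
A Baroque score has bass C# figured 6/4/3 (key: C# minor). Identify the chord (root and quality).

F# minor seventh

The figures 6/4/3 indicate a seventh chord in second inversion.
In second inversion the root lies a fourth above the bass: a fourth above C# in C# minor is F#.
The chord tones are C#, E, F#, A, giving F# minor seventh.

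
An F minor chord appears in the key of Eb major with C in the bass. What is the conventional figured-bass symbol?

6/4

C is the fifth of F minor, so the chord is in second inversion.
A triad in second inversion is figured 6/4, conventionally abbreviated 6/4.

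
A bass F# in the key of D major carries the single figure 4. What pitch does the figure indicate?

B

Counting 3 letter steps above F# lands on B; in D major, that letter is B.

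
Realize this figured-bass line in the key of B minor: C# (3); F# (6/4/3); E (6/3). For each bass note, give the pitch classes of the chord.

C#, E, G | F#, A, B, D | E, G, C#

C# (5/3): C#, E, G.
F# (6/4/3): F#, A, B, D.
E (6/3): E, G, C#.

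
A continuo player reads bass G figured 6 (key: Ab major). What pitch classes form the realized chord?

The written figures 6 are shorthand for 6/3: the 3 is implied.
A third above G in this key is Bb.
A sixth above G in this key is Eb.
Together with the bass G, this spells Eb major in first inversion.

G, Bb, Eb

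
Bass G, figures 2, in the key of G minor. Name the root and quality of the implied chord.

A half-diminished seventh

The figures 2 indicate a seventh chord in third inversion.
In third inversion the root lies a second above the bass: a second above G in G minor is A.
The chord tones are G, A, C, Eb, giving A half-diminished seventh.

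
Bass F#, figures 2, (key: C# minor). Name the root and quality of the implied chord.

The figures 2 indicate a seventh chord in third inversion.
In third inversion the root lies a second above the bass: a second above F# in C# minor is G#.
The chord tones are F#, G#, B, D#, giving G# minor seventh.

G# minor seventh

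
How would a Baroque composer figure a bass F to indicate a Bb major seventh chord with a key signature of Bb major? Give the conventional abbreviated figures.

F is the fifth of Bb major seventh, so the chord is in second inversion.
A seventh chord in second inversion is figured 6/4/3, conventionally abbreviated 4/3.

4/3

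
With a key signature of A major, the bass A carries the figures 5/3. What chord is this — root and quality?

The figures 5/3 indicate a triad in root position.
In root position the bass is the root, so the root is A.
The chord tones are A, C#, E, giving A major.

A major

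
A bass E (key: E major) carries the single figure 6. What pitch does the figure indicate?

C#

Counting 5 letter steps above E lands on C; in E major, that letter is C#.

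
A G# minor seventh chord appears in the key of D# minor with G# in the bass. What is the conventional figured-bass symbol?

G# is the root of G# minor seventh, so the chord is in root position.
A seventh chord in root position is figured 7/5/3, conventionally abbreviated 7.

7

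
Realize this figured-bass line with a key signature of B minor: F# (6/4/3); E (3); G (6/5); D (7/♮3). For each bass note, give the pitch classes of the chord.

F#, A, B, D | E, G, B | G, B, D, E | D, F, A, C#

F# (6/4/3): F#, A, B, D.
E (5/3): E, G, B.
G (6/5/3): G, B, D, E.
D (7/5/♮3): D, F, A, C#.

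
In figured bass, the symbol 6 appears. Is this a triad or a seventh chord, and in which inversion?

triad, first inversion

6 is shorthand for 6/3.
Intervals of 6/3 above the bass form a triad; the bass is the third, so this is first inversion.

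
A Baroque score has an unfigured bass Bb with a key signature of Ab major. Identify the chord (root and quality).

Bb minor

An unfigured bass indicates a triad in root position.
In root position the bass is the root, so the root is Bb.
The chord tones are Bb, Db, F, giving Bb minor.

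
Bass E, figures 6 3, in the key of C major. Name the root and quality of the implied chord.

C major

The figures 6 3 indicate a triad in first inversion.
In first inversion the root lies a sixth above the bass: a sixth above E in C major is C.
The chord tones are E, G, C, giving C major.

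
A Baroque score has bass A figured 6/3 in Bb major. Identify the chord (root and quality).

F major

The figures 6/3 indicate a triad in first inversion.
In first inversion the root lies a sixth above the bass: a sixth above A in Bb major is F.
The chord tones are A, C, F, giving F major.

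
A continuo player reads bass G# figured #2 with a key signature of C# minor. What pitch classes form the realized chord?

G#, A#, C#, E

The written figures #2 are shorthand for 6/4/2: the 6/4 are implied.
A second above G# in this key is A, raised to A# by the sharp.
A fourth above G# in this key is C#.
A sixth above G# in this key is E.
Together with the bass G#, this spells A# half-diminished seventh in third inversion.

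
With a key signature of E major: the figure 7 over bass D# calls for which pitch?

Counting 6 letter steps above D# lands on C; in E major, that letter is C#.

C#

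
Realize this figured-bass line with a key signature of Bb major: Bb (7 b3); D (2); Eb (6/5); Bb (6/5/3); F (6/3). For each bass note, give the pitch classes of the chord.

Bb, Db, F, A | D, Eb, G, Bb | Eb, G, Bb, C | Bb, D, F, G | F, A, D

Bb (7/5/b3): Bb, Db, F, A.
D (6/4/2): D, Eb, G, Bb.
Eb (6/5/3): Eb, G, Bb, C.
Bb (6/5/3): Bb, D, F, G.
F (6/3): F, A, D.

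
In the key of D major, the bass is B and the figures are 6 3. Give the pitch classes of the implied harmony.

B, D, G

A third above B in this key is D.
A sixth above B in this key is G.
Together with the bass B, this spells G major in first inversion.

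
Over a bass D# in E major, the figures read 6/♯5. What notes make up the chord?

The written figures 6/♯5 are shorthand for 6/5/3: the 3 is implied.
A third above D# in this key is F#.
A fifth above D# in this key is A, raised to A# by the sharp.
A sixth above D# in this key is B.
Together with the bass D#, this spells B major seventh in first inversion.

D#, F#, A#, B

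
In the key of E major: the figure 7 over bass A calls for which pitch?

G#

Counting 6 letter steps above A lands on G; in E major, that letter is G#.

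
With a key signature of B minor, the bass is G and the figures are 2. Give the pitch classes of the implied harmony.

The written figures 2 are shorthand for 6/4/2: the 6/4 are implied.
A second above G in this key is A.
A fourth above G in this key is C#.
A sixth above G in this key is E.
Together with the bass G, this spells A dominant seventh in third inversion.

G, A, C#, E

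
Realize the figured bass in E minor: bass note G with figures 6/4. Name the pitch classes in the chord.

G, C, E

A fourth above G in this key is C.
A sixth above G in this key is E.
Together with the bass G, this spells C major in second inversion.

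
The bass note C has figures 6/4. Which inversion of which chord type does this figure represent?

triad, second inversion

Intervals of 6/4 above the bass form a triad; the bass is the fifth, so this is second inversion.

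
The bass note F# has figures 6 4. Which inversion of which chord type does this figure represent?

triad, second inversion

Intervals of 6/4 above the bass form a triad; the bass is the fifth, so this is second inversion.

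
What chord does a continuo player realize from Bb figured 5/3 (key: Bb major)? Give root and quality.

Bb major

The figures 5/3 indicate a triad in root position.
In root position the bass is the root, so the root is Bb.
The chord tones are Bb, D, F, giving Bb major.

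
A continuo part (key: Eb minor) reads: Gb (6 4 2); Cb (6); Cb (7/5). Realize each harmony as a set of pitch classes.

Gb, Ab, Cb, Eb | Cb, Eb, Ab | Cb, Eb, Gb, Bb

Gb (6/4/2): Gb, Ab, Cb, Eb.
Cb (6/3): Cb, Eb, Ab.
Cb (7/5/3): Cb, Eb, Gb, Bb.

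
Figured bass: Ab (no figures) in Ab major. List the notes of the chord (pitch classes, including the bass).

An unfigured bass implies 5/3.
A third above Ab in this key is C.
A fifth above Ab in this key is Eb.
Together with the bass Ab, this spells Ab major in root position.

Ab, C, Eb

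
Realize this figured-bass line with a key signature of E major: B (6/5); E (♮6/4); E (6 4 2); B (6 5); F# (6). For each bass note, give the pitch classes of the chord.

B (6/5/3): B, D#, F#, G#.
E (♮6/4): E, A, C.
E (6/4/2): E, F#, A, C#.
B (6/5/3): B, D#, F#, G#.
F# (6/3): F#, A, D#.

B, D#, F#, G# | E, A, C | E, F#, A, C# | B, D#, F#, G# | F#, A, D#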